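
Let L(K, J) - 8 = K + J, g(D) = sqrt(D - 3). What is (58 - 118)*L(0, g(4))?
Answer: -540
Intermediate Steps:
g(D) = sqrt(-3 + D)
L(K, J) = 8 + J + K (L(K, J) = 8 + (K + J) = 8 + (J + K) = 8 + J + K)
(58 - 118)*L(0, g(4)) = (58 - 118)*(8 + sqrt(-3 + 4) + 0) = -60*(8 + sqrt(1) + 0) = -60*(8 + 1 + 0) = -60*9 = -540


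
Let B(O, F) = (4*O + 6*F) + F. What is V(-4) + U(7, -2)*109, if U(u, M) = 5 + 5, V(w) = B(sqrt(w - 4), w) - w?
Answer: 1066 + 8*I*sqrt(2) ≈ 1066.0 + 11.314*I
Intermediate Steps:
B(O, F) = 4*O + 7*F
V(w) = 4*sqrt(-4 + w) + 6*w (V(w) = (4*sqrt(w - 4) + 7*w) - w = (4*sqrt(-4 + w) + 7*w) - w = 4*sqrt(-4 + w) + 6*w)
U(u, M) = 10
V(-4) + U(7, -2)*109 = (4*sqrt(-4 - 4) + 6*(-4)) + 10*109 = (4*sqrt(-8) - 24) + 1090 = (4*(2*I*sqrt(2)) - 24) + 1090 = (8*I*sqrt(2) - 24) + 1090 = (-24 + 8*I*sqrt(2)) + 1090 = 1066 + 8*I*sqrt(2)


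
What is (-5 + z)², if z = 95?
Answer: 8100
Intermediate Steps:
(-5 + z)² = (-5 + 95)² = 90² = 8100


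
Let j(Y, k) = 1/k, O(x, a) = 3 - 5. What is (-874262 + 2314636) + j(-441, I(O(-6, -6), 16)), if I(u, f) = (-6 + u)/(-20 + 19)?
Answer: 11522993/8 ≈ 1.4404e+6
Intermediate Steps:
O(x, a) = -2
I(u, f) = 6 - u (I(u, f) = (-6 + u)/(-1) = (-6 + u)*(-1) = 6 - u)
(-874262 + 2314636) + j(-441, I(O(-6, -6), 16)) = (-874262 + 2314636) + 1/(6 - 1*(-2)) = 1440374 + 1/(6 + 2) = 1440374 + 1/8 = 11522993/8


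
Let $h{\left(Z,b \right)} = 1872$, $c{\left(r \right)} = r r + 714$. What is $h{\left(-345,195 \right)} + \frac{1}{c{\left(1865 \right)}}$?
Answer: $\frac{6512573809}{3478939} \approx 1872.0$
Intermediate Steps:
$c{\left(r \right)} = 714 + r^{2}$ ($c{\left(r \right)} = r^{2} + 714 = 714 + r^{2}$)
$h{\left(-345,195 \right)} + \frac{1}{c{\left(1865 \right)}} = 1872 + \frac{1}{714 + 1865^{2}} = 1872 + \frac{1}{714 + 3478225} = 1872 + \frac{1}{3478939} = \frac{6512573809}{3478939}$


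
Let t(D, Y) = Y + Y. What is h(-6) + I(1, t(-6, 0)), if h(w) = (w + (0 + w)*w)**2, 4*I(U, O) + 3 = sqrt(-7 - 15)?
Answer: 3597/4 + I*sqrt(22)/4 ≈ 899.25 + 1.1726*I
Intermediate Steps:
t(D, Y) = 2*Y
I(U, O) = -3/4 + I*sqrt(22)/4 (I(U, O) = -3/4 + sqrt(-7 - 15)/4 = -3/4 + sqrt(-22)/4 = -3/4 + (I*sqrt(22))/4 = -3/4 + I*sqrt(22)/4)
h(w) = (w + w**2)**2 (h(w) = (w + w*w)**2 = (w + w**2)**2)
h(-6) + I(1, t(-6, 0)) = (-6)**2*(1 - 6)**2 + (-3/4 + I*sqrt(22)/4) = 36*(-5)**2 + (-3/4 + I*sqrt(22)/4) = 36*25 + (-3/4 + I*sqrt(22)/4) = 900 + (-3/4 + I*sqrt(22)/4) = 3597/4 + I*sqrt(22)/4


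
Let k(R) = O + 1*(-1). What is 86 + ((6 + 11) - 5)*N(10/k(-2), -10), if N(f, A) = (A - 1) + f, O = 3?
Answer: 14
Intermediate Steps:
k(R) = 2 (k(R) = 3 + 1*(-1) = 3 - 1 = 2)
N(f, A) = -1 + A + f (N(f, A) = (-1 + A) + f = -1 + A + f)
86 + ((6 + 11) - 5)*N(10/k(-2), -10) = 86 + ((6 + 11) - 5)*(-1 - 10 + 10/2) = 86 + (17 - 5)*(-1 - 10 + 10*(½)) = 86 + 12*(-1 - 10 + 5) = 86 + 12*(-6) = 86 - 72 = 14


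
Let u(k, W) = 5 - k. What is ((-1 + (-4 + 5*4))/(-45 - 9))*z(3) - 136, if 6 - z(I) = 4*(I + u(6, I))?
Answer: -1219/9 ≈ -135.44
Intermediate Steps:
z(I) = 10 - 4*I (z(I) = 6 - 4*(I + (5 - 1*6)) = 6 - 4*(I + (5 - 6)) = 6 - 4*(I - 1) = 6 - 4*(-1 + I) = 6 - (-4 + 4*I) = 6 + (4 - 4*I) = 10 - 4*I)
((-1 + (-4 + 5*4))/(-45 - 9))*z(3) - 136 = ((-1 + (-4 + 5*4))/(-45 - 9))*(10 - 4*3) - 136 = ((-1 + (-4 + 20))/(-54))*(10 - 12) - 136 = ((-1 + 16)*(-1/54))*(-2) - 136 = (15*(-1/54))*(-2) - 136 = -5/18*(-2) - 136 = 5/9 - 136 = -1219/9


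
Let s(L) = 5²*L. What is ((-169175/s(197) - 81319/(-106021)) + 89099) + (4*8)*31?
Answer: 1880951544203/20886137 ≈ 90057.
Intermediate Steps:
s(L) = 25*L
((-169175/s(197) - 81319/(-106021)) + 89099) + (4*8)*31 = ((-169175/(25*197) - 81319/(-106021)) + 89099) + (4*8)*31 = ((-169175/4925 - 81319*(-1/106021)) + 89099) + 32*31 = ((-169175*1/4925 + 81319/106021) + 89099) + 992 = ((-6767/197 + 81319/106021) + 89099) + 992 = (-701424264/20886137 + 89099) + 992 = 1860232496299/20886137 + 992 = 1880951544203/20886137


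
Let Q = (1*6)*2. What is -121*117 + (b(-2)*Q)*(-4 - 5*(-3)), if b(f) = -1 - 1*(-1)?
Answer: -14157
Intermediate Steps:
Q = 12 (Q = 6*2 = 12)
b(f) = 0 (b(f) = -1 + 1 = 0)
-121*117 + (b(-2)*Q)*(-4 - 5*(-3)) = -121*117 + (0*12)*(-4 - 5*(-3)) = -14157 + 0*(-4 + 15) = -14157 + 0*11 = -14157 + 0 = -14157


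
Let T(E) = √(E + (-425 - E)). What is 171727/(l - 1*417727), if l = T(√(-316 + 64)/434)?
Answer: -71735004529/174495846954 - 858635*I*√17/174495846954 ≈ -0.4111 - 2.0288e-5*I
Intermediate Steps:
T(E) = 5*I*√17 (T(E) = √(-425) = 5*I*√17)
l = 5*I*√17 ≈ 20.616*I
171727/(l - 1*417727) = 171727/(5*I*√17 - 1*417727) = 171727/(5*I*√17 - 417727) = 171727/(-417727 + 5*I*√17)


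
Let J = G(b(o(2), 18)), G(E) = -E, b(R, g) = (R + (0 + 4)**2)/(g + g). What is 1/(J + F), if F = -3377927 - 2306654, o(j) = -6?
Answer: -18/102322463 ≈ -1.7591e-7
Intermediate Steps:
b(R, g) = (16 + R)/(2*g) (b(R, g) = (R + 4**2)/((2*g)) = (R + 16)*(1/(2*g)) = (16 + R)*(1/(2*g)) = (16 + R)/(2*g))
J = -5/18 (J = -(16 - 6)/(2*18) = -10/(2*18) = -1*5/18 = -5/18 ≈ -0.27778)
F = -5684581
1/(J + F) = 1/(-5/18 - 5684581) = 1/(-102322463/18) = -18/102322463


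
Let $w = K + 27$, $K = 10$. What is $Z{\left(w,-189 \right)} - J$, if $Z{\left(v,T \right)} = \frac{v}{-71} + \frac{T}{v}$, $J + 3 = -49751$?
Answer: $\frac{130688970}{2627} \approx 49748.0$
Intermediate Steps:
$w = 37$ ($w = 10 + 27 = 37$)
$J = -49754$ ($J = -3 - 49751 = -49754$)
$Z{\left(v,T \right)} = - \frac{v}{71} + \frac{T}{v}$ ($Z{\left(v,T \right)} = v \left(- \frac{1}{71}\right) + \frac{T}{v} = - \frac{v}{71} + \frac{T}{v}$)
$Z{\left(w,-189 \right)} - J = \left(\left(- \frac{1}{71}\right) 37 - \frac{189}{37}\right) - -49754 = \left(- \frac{37}{71} - \frac{189}{37}\right) + 49754 = - \frac{14788}{2627} + 49754 = \frac{130688970}{2627}$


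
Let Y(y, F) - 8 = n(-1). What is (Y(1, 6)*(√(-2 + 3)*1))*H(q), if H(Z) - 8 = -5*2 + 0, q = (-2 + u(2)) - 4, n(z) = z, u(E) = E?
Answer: -14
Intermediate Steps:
Y(y, F) = 7 (Y(y, F) = 8 - 1 = 7)
q = -4 (q = (-2 + 2) - 4 = 0 - 4 = -4)
H(Z) = -2 (H(Z) = 8 + (-5*2 + 0) = 8 + (-10 + 0) = 8 - 10 = -2)
(Y(1, 6)*(√(-2 + 3)*1))*H(q) = (7*(√(-2 + 3)*1))*(-2) = (7*(√1*1))*(-2) = (7*(1*1))*(-2) = (7*1)*(-2) = 7*(-2) = -14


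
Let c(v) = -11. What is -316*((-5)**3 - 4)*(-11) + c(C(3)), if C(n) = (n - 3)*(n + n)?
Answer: -448415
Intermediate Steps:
C(n) = 2*n*(-3 + n) (C(n) = (-3 + n)*(2*n) = 2*n*(-3 + n))
-316*((-5)**3 - 4)*(-11) + c(C(3)) = -316*((-5)**3 - 4)*(-11) - 11 = -316*(-125 - 4)*(-11) - 11 = -(-40764)*(-11) - 11 = -316*1419 - 11 = -448404 - 11 = -448415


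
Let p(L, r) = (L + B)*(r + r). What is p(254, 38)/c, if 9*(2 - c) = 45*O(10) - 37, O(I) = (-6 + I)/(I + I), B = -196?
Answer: 19836/23 ≈ 862.43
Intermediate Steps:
p(L, r) = 2*r*(-196 + L) (p(L, r) = (L - 196)*(r + r) = (-196 + L)*(2*r) = 2*r*(-196 + L))
O(I) = (-6 + I)/(2*I) (O(I) = (-6 + I)/((2*I)) = (-6 + I)*(1/(2*I)) = (-6 + I)/(2*I))
c = 46/9 (c = 2 - (45*((½)*(-6 + 10)/10) - 37)/9 = 2 - (45*((½)*(⅒)*4) - 37)/9 = 2 - (45*(⅕) - 37)/9 = 2 - (9 - 37)/9 = 2 - ⅑*(-28) = 2 + 28/9 = 46/9 ≈ 5.1111)
p(254, 38)/c = (2*38*(-196 + 254))/(46/9) = (2*38*58)*(9/46) = 4408*(9/46) = 19836/23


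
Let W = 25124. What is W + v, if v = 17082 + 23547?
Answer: 65753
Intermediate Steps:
v = 40629
W + v = 25124 + 40629 = 65753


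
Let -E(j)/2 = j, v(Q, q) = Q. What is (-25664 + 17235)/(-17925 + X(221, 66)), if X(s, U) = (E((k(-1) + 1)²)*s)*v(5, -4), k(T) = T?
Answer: 8429/17925 ≈ 0.47024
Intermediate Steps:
E(j) = -2*j
X(s, U) = 0 (X(s, U) = ((-2*(-1 + 1)²)*s)*5 = ((-2*0²)*s)*5 = ((-2*0)*s)*5 = (0*s)*5 = 0*5 = 0)
(-25664 + 17235)/(-17925 + X(221, 66)) = (-25664 + 17235)/(-17925 + 0) = -8429/(-17925) = -8429*(-1/17925) = 8429/17925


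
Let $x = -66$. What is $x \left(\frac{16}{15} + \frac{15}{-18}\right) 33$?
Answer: $- \frac{2541}{5} \approx -508.2$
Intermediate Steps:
$x \left(\frac{16}{15} + \frac{15}{-18}\right) 33 = - 66 \left(\frac{16}{15} + \frac{15}{-18}\right) 33 = - 66 \left(16 \cdot \frac{1}{15} + 15 \left(- \frac{1}{18}\right)\right) 33 = - 66 \left(\frac{16}{15} - \frac{5}{6}\right) 33 = \left(-66\right) \frac{7}{30} \cdot 33 = \left(- \frac{77}{5}\right) 33 = - \frac{2541}{5}$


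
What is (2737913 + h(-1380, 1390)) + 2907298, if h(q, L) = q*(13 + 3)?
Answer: 5623131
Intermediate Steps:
h(q, L) = 16*q (h(q, L) = q*16 = 16*q)
(2737913 + h(-1380, 1390)) + 2907298 = (2737913 + 16*(-1380)) + 2907298 = (2737913 - 22080) + 2907298 = 2715833 + 2907298 = 5623131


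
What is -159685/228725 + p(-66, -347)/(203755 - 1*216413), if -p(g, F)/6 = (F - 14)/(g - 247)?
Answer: -63216920614/90619792865 ≈ -0.69761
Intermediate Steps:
p(g, F) = -6*(-14 + F)/(-247 + g) (p(g, F) = -6*(F - 14)/(g - 247) = -6*(-14 + F)/(-247 + g))
-159685/228725 + p(-66, -347)/(203755 - 1*216413) = -159685/228725 + (6*(14 - 1*(-347))/(-247 - 66))/(203755 - 1*216413) = -159685*1/228725 + (6*(14 + 347)/(-313))/(203755 - 216413) = -31937/45745 + (6*(-1/313)*361)/(-12658) = -31937/45745 - 2166/313*(-1/12658) = -31937/45745 + 1083/1980977 = -63216920614/90619792865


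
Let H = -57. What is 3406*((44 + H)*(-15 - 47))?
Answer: 2745236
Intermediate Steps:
3406*((44 + H)*(-15 - 47)) = 3406*((44 - 57)*(-15 - 47)) = 3406*(-13*(-62)) = 3406*806 = 2745236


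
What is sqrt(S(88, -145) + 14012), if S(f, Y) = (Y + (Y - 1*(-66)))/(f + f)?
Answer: sqrt(1695298)/11 ≈ 118.37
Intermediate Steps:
S(f, Y) = (66 + 2*Y)/(2*f) (S(f, Y) = (Y + (Y + 66))/((2*f)) = (Y + (66 + Y))*(1/(2*f)) = (66 + 2*Y)*(1/(2*f)) = (66 + 2*Y)/(2*f))
sqrt(S(88, -145) + 14012) = sqrt((33 - 145)/88 + 14012) = sqrt((1/88)*(-112) + 14012) = sqrt(-14/11 + 14012) = sqrt(154118/11) = sqrt(1695298)/11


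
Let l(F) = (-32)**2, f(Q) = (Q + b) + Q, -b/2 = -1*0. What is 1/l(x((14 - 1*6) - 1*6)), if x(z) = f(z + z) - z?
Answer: 1/1024 ≈ 0.00097656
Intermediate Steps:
b = 0 (b = -(-2)*0 = -2*0 = 0)
f(Q) = 2*Q (f(Q) = (Q + 0) + Q = Q + Q = 2*Q)
x(z) = 3*z (x(z) = 2*(z + z) - z = 2*(2*z) - z = 4*z - z = 3*z)
l(F) = 1024
1/l(x((14 - 1*6) - 1*6)) = 1/1024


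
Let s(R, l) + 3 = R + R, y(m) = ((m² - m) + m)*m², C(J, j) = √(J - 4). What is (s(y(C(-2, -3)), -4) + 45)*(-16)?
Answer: -1824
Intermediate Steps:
C(J, j) = √(-4 + J)
y(m) = m⁴ (y(m) = m²*m² = m⁴)
s(R, l) = -3 + 2*R (s(R, l) = -3 + (R + R) = -3 + 2*R)
(s(y(C(-2, -3)), -4) + 45)*(-16) = ((-3 + 2*(√(-4 - 2))⁴) + 45)*(-16) = ((-3 + 2*(√(-6))⁴) + 45)*(-16) = ((-3 + 2*(I*√6)⁴) + 45)*(-16) = ((-3 + 2*36) + 45)*(-16) = ((-3 + 72) + 45)*(-16) = (69 + 45)*(-16) = 114*(-16) = -1824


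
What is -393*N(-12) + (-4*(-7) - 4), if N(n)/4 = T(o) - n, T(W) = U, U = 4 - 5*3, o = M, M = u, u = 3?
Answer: -1548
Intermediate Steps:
M = 3
o = 3
U = -11 (U = 4 - 15 = -11)
T(W) = -11
N(n) = -44 - 4*n (N(n) = 4*(-11 - n) = -44 - 4*n)
-393*N(-12) + (-4*(-7) - 4) = -393*(-44 - 4*(-12)) + (-4*(-7) - 4) = -393*(-44 + 48) + (28 - 4) = -393*4 + 24 = -1572 + 24 = -1548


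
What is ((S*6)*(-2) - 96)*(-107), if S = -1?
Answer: 8988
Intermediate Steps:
((S*6)*(-2) - 96)*(-107) = (-1*6*(-2) - 96)*(-107) = (-6*(-2) - 96)*(-107) = (12 - 96)*(-107) = -84*(-107) = 8988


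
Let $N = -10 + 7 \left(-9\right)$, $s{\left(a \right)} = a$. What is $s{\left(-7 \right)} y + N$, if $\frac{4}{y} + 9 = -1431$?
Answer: $- \frac{26273}{360} \approx -72.981$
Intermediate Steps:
$y = - \frac{1}{360}$ ($y = \frac{4}{-9 - 1431} = \frac{4}{-1440} = 4 \left(- \frac{1}{1440}\right) = - \frac{1}{360} \approx -0.0027778$)
$N = -73$ ($N = -10 - 63 = -73$)
$s{\left(-7 \right)} y + N = \left(-7\right) \left(- \frac{1}{360}\right) - 73 = \frac{7}{360} - 73 = - \frac{26273}{360}$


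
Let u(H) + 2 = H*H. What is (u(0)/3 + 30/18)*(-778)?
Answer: -778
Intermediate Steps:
u(H) = -2 + H**2 (u(H) = -2 + H*H = -2 + H**2)
(u(0)/3 + 30/18)*(-778) = ((-2 + 0**2)/3 + 30/18)*(-778) = ((-2 + 0)*(1/3) + 30*(1/18))*(-778) = (-2*1/3 + 5/3)*(-778) = (-2/3 + 5/3)*(-778) = 1*(-778) = -778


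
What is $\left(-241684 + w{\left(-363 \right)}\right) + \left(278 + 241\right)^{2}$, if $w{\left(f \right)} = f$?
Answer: $27314$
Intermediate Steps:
$\left(-241684 + w{\left(-363 \right)}\right) + \left(278 + 241\right)^{2} = \left(-241684 - 363\right) + \left(278 + 241\right)^{2} = -242047 + 519^{2} = -242047 + 269361 = 27314$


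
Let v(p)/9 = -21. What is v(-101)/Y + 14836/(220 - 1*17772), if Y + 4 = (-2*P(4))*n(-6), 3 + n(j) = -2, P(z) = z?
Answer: -13373/2194 ≈ -6.0953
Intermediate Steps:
n(j) = -5 (n(j) = -3 - 2 = -5)
v(p) = -189 (v(p) = 9*(-21) = -189)
Y = 36 (Y = -4 - 2*4*(-5) = -4 - 8*(-5) = -4 + 40 = 36)
v(-101)/Y + 14836/(220 - 1*17772) = -189/36 + 14836/(220 - 1*17772) = -189*1/36 + 14836/(220 - 17772) = -21/4 + 14836/(-17552) = -21/4 + 14836*(-1/17552) = -21/4 - 3709/4388 = -13373/2194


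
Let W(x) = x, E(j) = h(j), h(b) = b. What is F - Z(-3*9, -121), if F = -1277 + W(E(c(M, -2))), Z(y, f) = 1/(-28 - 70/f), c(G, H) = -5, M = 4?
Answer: -4253555/3318 ≈ -1282.0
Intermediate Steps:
E(j) = j
F = -1282 (F = -1277 - 5 = -1282)
F - Z(-3*9, -121) = -1282 - (-1)*(-121)/(70 + 28*(-121)) = -1282 - (-1)*(-121)/(70 - 3388) = -1282 - (-1)*(-121)/(-3318) = -1282 - (-1)*(-121)*(-1)/3318 = -1282 - 1*(-121/3318) = -1282 + 121/3318 = -4253555/3318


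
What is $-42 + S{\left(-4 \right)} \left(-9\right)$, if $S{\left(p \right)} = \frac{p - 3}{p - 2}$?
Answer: $- \frac{105}{2} \approx -52.5$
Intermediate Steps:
$S{\left(p \right)} = \frac{-3 + p}{-2 + p}$
$-42 + S{\left(-4 \right)} \left(-9\right) = -42 + \frac{-3 - 4}{-2 - 4} \left(-9\right) = -42 + \frac{1}{-6} \left(-7\right) \left(-9\right) = -42 + \left(- \frac{1}{6}\right) \left(-7\right) \left(-9\right) = -42 + \frac{7}{6} \left(-9\right) = -42 - \frac{21}{2} = - \frac{105}{2}$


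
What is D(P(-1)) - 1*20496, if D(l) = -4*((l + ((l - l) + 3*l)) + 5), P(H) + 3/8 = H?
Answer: -20494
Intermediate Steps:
P(H) = -3/8 + H
D(l) = -20 - 16*l (D(l) = -4*((l + (0 + 3*l)) + 5) = -4*((l + 3*l) + 5) = -4*(4*l + 5) = -4*(5 + 4*l) = -20 - 16*l)
D(P(-1)) - 1*20496 = (-20 - 16*(-3/8 - 1)) - 1*20496 = (-20 - 16*(-11/8)) - 20496 = (-20 + 22) - 20496 = 2 - 20496 = -20494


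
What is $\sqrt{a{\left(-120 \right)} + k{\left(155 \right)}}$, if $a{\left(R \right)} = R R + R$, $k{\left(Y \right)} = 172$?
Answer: $2 \sqrt{3613} \approx 120.22$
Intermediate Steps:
$a{\left(R \right)} = R + R^{2}$ ($a{\left(R \right)} = R^{2} + R = R + R^{2}$)
$\sqrt{a{\left(-120 \right)} + k{\left(155 \right)}} = \sqrt{- 120 \left(1 - 120\right) + 172} = \sqrt{\left(-120\right) \left(-119\right) + 172} = \sqrt{14280 + 172} = \sqrt{14452} = 2 \sqrt{3613}$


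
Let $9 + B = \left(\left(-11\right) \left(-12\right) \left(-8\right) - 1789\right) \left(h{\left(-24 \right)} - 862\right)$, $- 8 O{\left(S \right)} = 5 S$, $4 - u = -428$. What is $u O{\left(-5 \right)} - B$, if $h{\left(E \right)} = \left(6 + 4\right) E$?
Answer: $-3133831$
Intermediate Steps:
$u = 432$ ($u = 4 - -428 = 4 + 428 = 432$)
$O{\left(S \right)} = - \frac{5 S}{8}$
$h{\left(E \right)} = 10 E$
$B = 3135181$ ($B = -9 + \left(\left(-11\right) \left(-12\right) \left(-8\right) - 1789\right) \left(10 \left(-24\right) - 862\right) = -9 + \left(132 \left(-8\right) - 1789\right) \left(-240 - 862\right) = -9 + \left(-1056 - 1789\right) \left(-1102\right) = -9 - -3135190 = -9 + 3135190 = 3135181$)
$u O{\left(-5 \right)} - B = 432 \left(\left(- \frac{5}{8}\right) \left(-5\right)\right) - 3135181 = 432 \cdot \frac{25}{8} - 3135181 = 1350 - 3135181 = -3133831$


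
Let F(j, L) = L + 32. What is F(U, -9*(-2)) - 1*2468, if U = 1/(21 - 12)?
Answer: -2418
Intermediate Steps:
U = ⅑ (U = 1/9 = ⅑ ≈ 0.11111)
F(j, L) = 32 + L
F(U, -9*(-2)) - 1*2468 = (32 - 9*(-2)) - 1*2468 = (32 + 18) - 2468 = 50 - 2468 = -2418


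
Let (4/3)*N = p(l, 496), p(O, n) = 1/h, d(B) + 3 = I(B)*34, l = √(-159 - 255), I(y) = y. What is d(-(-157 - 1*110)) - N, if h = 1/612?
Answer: 8616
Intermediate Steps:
h = 1/612 ≈ 0.0016340
l = 3*I*√46 (l = √(-414) = 3*I*√46 ≈ 20.347*I)
d(B) = -3 + 34*B (d(B) = -3 + B*34 = -3 + 34*B)
p(O, n) = 612 (p(O, n) = 1/(1/612) = 612)
N = 459 (N = (¾)*612 = 459)
d(-(-157 - 1*110)) - N = (-3 + 34*(-(-157 - 1*110))) - 1*459 = (-3 + 34*(-(-157 - 110))) - 459 = (-3 + 34*(-1*(-267))) - 459 = (-3 + 34*267) - 459 = (-3 + 9078) - 459 = 9075 - 459 = 8616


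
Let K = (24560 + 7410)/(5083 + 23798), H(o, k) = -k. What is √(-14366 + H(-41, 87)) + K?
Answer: 31970/28881 + I*√14453 ≈ 1.107 + 120.22*I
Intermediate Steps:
K = 31970/28881 ≈ 1.1070
√(-14366 + H(-41, 87)) + K = √(-14366 - 1*87) + 31970/28881 = √(-14366 - 87) + 31970/28881 = √(-14453) + 31970/28881 = I*√14453 + 31970/28881 = 31970/28881 + I*√14453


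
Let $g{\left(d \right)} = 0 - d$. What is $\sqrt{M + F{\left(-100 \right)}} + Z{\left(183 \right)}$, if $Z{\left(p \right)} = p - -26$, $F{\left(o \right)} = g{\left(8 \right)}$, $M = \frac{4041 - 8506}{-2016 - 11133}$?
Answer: $209 + \frac{i \sqrt{147162147}}{4383} \approx 209.0 + 2.7677 i$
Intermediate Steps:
$M = \frac{4465}{13149}$ ($M = - \frac{4465}{-13149} = \left(-4465\right) \left(- \frac{1}{13149}\right) = \frac{4465}{13149} \approx 0.33957$)
$g{\left(d \right)} = - d$
$F{\left(o \right)} = -8$ ($F{\left(o \right)} = \left(-1\right) 8 = -8$)
$Z{\left(p \right)} = 26 + p$ ($Z{\left(p \right)} = p + 26 = 26 + p$)
$\sqrt{M + F{\left(-100 \right)}} + Z{\left(183 \right)} = \sqrt{\frac{4465}{13149} - 8} + \left(26 + 183\right) = \sqrt{- \frac{100727}{13149}} + 209 = \frac{i \sqrt{147162147}}{4383} + 209 = 209 + \frac{i \sqrt{147162147}}{4383}$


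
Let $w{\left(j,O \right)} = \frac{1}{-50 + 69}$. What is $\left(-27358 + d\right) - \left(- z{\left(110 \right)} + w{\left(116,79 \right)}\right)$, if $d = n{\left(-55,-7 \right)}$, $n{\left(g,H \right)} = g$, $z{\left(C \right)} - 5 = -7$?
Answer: $- \frac{520886}{19} \approx -27415.0$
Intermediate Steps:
$w{\left(j,O \right)} = \frac{1}{19}$
$z{\left(C \right)} = -2$ ($z{\left(C \right)} = 5 - 7 = -2$)
$d = -55$
$\left(-27358 + d\right) - \left(- z{\left(110 \right)} + w{\left(116,79 \right)}\right) = \left(-27358 - 55\right) - \frac{39}{19} = -27413 - \frac{39}{19} = - \frac{520886}{19}$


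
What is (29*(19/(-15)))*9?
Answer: -1653/5 ≈ -330.60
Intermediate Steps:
(29*(19/(-15)))*9 = (29*(19*(-1/15)))*9 = (29*(-19/15))*9 = -551/15*9 = -1653/5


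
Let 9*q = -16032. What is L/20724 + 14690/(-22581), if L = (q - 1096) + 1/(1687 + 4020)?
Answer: -54056794733/68479411572 ≈ -0.78939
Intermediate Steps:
q = -5344/3 (q = (⅑)*(-16032) = -5344/3 ≈ -1781.3)
L = -49262821/17121 (L = (-5344/3 - 1096) + 1/(1687 + 4020) = -8632/3 + 1/5707 = -49262821/17121 ≈ -2877.3)
L/20724 + 14690/(-22581) = -49262821/17121/20724 + 14690/(-22581) = -49262821/17121*1/20724 + 14690*(-1/22581) = -49262821/354815604 - 1130/1737 = -54056794733/68479411572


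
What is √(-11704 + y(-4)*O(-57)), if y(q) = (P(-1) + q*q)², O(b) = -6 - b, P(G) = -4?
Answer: 2*I*√1090 ≈ 66.03*I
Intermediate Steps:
y(q) = (-4 + q²)² (y(q) = (-4 + q*q)² = (-4 + q²)²)
√(-11704 + y(-4)*O(-57)) = √(-11704 + (-4 + (-4)²)²*(-6 - 1*(-57))) = √(-11704 + (-4 + 16)²*(-6 + 57)) = √(-11704 + 12²*51) = √(-11704 + 144*51) = √(-11704 + 7344) = √(-4360) = 2*I*√1090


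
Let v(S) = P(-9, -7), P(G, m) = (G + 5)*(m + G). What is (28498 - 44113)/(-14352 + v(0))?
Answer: 15615/14288 ≈ 1.0929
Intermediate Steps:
P(G, m) = (5 + G)*(G + m)
v(S) = 64 (v(S) = (-9)² + 5*(-9) + 5*(-7) - 9*(-7) = 81 - 45 - 35 + 63 = 64)
(28498 - 44113)/(-14352 + v(0)) = (28498 - 44113)/(-14352 + 64) = -15615/(-14288) = -15615*(-1/14288) = 15615/14288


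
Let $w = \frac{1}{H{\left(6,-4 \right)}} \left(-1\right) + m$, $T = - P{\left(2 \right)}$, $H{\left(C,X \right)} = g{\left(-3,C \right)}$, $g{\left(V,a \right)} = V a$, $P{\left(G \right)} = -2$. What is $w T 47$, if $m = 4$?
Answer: $\frac{3431}{9} \approx 381.22$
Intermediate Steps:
$H{\left(C,X \right)} = - 3 C$
$T = 2$ ($T = \left(-1\right) \left(-2\right) = 2$)
$w = \frac{73}{18}$ ($w = \frac{1}{\left(-3\right) 6} \left(-1\right) + 4 = \frac{1}{-18} \left(-1\right) + 4 = \left(- \frac{1}{18}\right) \left(-1\right) + 4 = \frac{1}{18} + 4 = \frac{73}{18} \approx 4.0556$)
$w T 47 = \frac{73}{18} \cdot 2 \cdot 47 = \frac{73}{9} \cdot 47 = \frac{3431}{9}$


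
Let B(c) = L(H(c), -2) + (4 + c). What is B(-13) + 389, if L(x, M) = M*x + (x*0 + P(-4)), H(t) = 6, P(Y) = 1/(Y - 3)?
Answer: 2575/7 ≈ 367.86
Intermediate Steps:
P(Y) = 1/(-3 + Y)
L(x, M) = -⅐ + M*x (L(x, M) = M*x + (x*0 + 1/(-3 - 4)) = M*x + (0 + 1/(-7)) = M*x + (0 - ⅐) = M*x - ⅐ = -⅐ + M*x)
B(c) = -57/7 + c (B(c) = (-⅐ - 2*6) + (4 + c) = (-⅐ - 12) + (4 + c) = -85/7 + (4 + c) = -57/7 + c)
B(-13) + 389 = (-57/7 - 13) + 389 = -148/7 + 389 = 2575/7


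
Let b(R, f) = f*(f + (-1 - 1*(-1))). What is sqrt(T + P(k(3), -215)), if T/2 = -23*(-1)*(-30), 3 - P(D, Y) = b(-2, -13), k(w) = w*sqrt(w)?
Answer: I*sqrt(1546) ≈ 39.319*I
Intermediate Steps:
b(R, f) = f**2 (b(R, f) = f*(f + (-1 + 1)) = f*(f + 0) = f*f = f**2)
k(w) = w**(3/2)
P(D, Y) = -166 (P(D, Y) = 3 - 1*(-13)**2 = 3 - 1*169 = 3 - 169 = -166)
T = -1380 (T = 2*(-23*(-1)*(-30)) = 2*(23*(-30)) = 2*(-690) = -1380)
sqrt(T + P(k(3), -215)) = sqrt(-1380 - 166) = sqrt(-1546) = I*sqrt(1546)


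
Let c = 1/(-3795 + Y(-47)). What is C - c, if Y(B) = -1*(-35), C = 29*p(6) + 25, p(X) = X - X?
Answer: 94001/3760 ≈ 25.000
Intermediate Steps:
p(X) = 0
C = 25 (C = 29*0 + 25 = 0 + 25 = 25)
Y(B) = 35
c = -1/3760 (c = 1/(-3795 + 35) = 1/(-3760) = -1/3760 ≈ -0.00026596)
C - c = 25 - 1*(-1/3760) = 25 + 1/3760 = 94001/3760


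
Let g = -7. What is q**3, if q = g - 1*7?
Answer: -2744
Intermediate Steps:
q = -14 (q = -7 - 1*7 = -7 - 7 = -14)
q**3 = (-14)**3 = -2744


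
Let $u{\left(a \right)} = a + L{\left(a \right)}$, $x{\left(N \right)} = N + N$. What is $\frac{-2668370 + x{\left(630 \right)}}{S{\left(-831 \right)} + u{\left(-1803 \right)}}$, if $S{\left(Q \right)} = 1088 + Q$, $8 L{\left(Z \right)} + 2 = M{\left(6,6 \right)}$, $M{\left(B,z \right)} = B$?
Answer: $\frac{5334220}{3091} \approx 1725.7$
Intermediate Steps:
$x{\left(N \right)} = 2 N$
$L{\left(Z \right)} = \frac{1}{2}$ ($L{\left(Z \right)} = - \frac{1}{4} + \frac{1}{8} \cdot 6 = - \frac{1}{4} + \frac{3}{4} = \frac{1}{2}$)
$u{\left(a \right)} = \frac{1}{2} + a$ ($u{\left(a \right)} = a + \frac{1}{2} = \frac{1}{2} + a$)
$\frac{-2668370 + x{\left(630 \right)}}{S{\left(-831 \right)} + u{\left(-1803 \right)}} = \frac{-2668370 + 2 \cdot 630}{\left(1088 - 831\right) + \left(\frac{1}{2} - 1803\right)} = \frac{-2668370 + 1260}{257 - \frac{3605}{2}} = - \frac{2667110}{- \frac{3091}{2}} = \left(-2667110\right) \left(- \frac{2}{3091}\right) = \frac{5334220}{3091}$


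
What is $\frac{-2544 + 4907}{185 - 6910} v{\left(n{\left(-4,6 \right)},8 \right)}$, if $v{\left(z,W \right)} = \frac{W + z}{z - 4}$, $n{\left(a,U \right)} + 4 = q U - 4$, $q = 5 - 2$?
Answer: $- \frac{7089}{6725} \approx -1.0541$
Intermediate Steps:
$q = 3$ ($q = 5 - 2 = 3$)
$n{\left(a,U \right)} = -8 + 3 U$ ($n{\left(a,U \right)} = -4 + \left(3 U - 4\right) = -4 + \left(-4 + 3 U\right) = -8 + 3 U$)
$v{\left(z,W \right)} = \frac{W + z}{-4 + z}$
$\frac{-2544 + 4907}{185 - 6910} v{\left(n{\left(-4,6 \right)},8 \right)} = \frac{-2544 + 4907}{185 - 6910} \frac{8 + \left(-8 + 3 \cdot 6\right)}{-4 + \left(-8 + 3 \cdot 6\right)} = \frac{2363}{-6725} \frac{8 + \left(-8 + 18\right)}{-4 + \left(-8 + 18\right)} = 2363 \left(- \frac{1}{6725}\right) \frac{8 + 10}{-4 + 10} = - \frac{2363 \cdot \frac{1}{6} \cdot 18}{6725} = \left(- \frac{2363}{6725}\right) 3 = - \frac{7089}{6725}$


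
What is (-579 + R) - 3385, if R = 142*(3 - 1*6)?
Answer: -4390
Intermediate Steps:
R = -426 (R = 142*(3 - 6) = 142*(-3) = -426)
(-579 + R) - 3385 = (-579 - 426) - 3385 = -1005 - 3385 = -4390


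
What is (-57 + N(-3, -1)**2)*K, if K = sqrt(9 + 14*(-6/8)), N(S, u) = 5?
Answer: -16*I*sqrt(6) ≈ -39.192*I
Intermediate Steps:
K = I*sqrt(6)/2 (K = sqrt(9 + 14*(-6*1/8)) = sqrt(9 + 14*(-3/4)) = sqrt(9 - 21/2) = sqrt(-3/2) = I*sqrt(6)/2 ≈ 1.2247*I)
(-57 + N(-3, -1)**2)*K = (-57 + 5**2)*(I*sqrt(6)/2) = (-57 + 25)*(I*sqrt(6)/2) = -16*I*sqrt(6)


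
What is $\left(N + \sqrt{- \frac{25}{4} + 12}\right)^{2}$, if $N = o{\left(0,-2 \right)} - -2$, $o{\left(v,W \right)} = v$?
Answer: $\frac{\left(4 + \sqrt{23}\right)^{2}}{4} \approx 19.342$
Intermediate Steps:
$N = 2$ ($N = 0 - -2 = 0 + 2 = 2$)
$\left(N + \sqrt{- \frac{25}{4} + 12}\right)^{2} = \left(2 + \sqrt{- \frac{25}{4} + 12}\right)^{2} = \left(2 + \sqrt{\frac{23}{4}}\right)^{2} = \left(2 + \frac{\sqrt{23}}{2}\right)^{2}$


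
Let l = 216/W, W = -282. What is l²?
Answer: 1296/2209 ≈ 0.58669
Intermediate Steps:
l = -36/47 (l = 216/(-282) = 216*(-1/282) = -36/47 ≈ -0.76596)
l² = (-36/47)² = 1296/2209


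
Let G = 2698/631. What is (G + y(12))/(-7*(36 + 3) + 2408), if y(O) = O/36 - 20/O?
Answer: 1114/808311 ≈ 0.0013782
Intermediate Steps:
G = 2698/631 (G = 2698*(1/631) = 2698/631 ≈ 4.2757)
y(O) = -20/O + O/36 (y(O) = O*(1/36) - 20/O = O/36 - 20/O = -20/O + O/36)
(G + y(12))/(-7*(36 + 3) + 2408) = (2698/631 + (-20/12 + (1/36)*12))/(-7*(36 + 3) + 2408) = (2698/631 + (-20*1/12 + 1/3))/(-7*39 + 2408) = (2698/631 + (-5/3 + 1/3))/(-273 + 2408) = (2698/631 - 4/3)/2135 = (5570/1893)*(1/2135) = 1114/808311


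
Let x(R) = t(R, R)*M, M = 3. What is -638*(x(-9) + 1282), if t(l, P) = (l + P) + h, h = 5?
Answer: -793034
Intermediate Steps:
t(l, P) = 5 + P + l (t(l, P) = (l + P) + 5 = (P + l) + 5 = 5 + P + l)
x(R) = 15 + 6*R (x(R) = (5 + R + R)*3 = (5 + 2*R)*3 = 15 + 6*R)
-638*(x(-9) + 1282) = -638*((15 + 6*(-9)) + 1282) = -638*((15 - 54) + 1282) = -638*(-39 + 1282) = -638*1243 = -793034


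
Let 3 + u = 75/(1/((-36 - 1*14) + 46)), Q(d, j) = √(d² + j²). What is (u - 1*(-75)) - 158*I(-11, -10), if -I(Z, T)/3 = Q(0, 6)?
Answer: 2616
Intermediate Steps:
I(Z, T) = -18 (I(Z, T) = -3*√(0² + 6²) = -3*√(0 + 36) = -3*√36 = -3*6 = -18)
u = -303 (u = -3 + 75/(1/((-36 - 1*14) + 46)) = -3 + 75/(1/((-36 - 14) + 46)) = -3 + 75/(1/(-50 + 46)) = -3 + 75/(1/(-4)) = -3 + 75/(-¼) = -3 + 75*(-4) = -3 - 300 = -303)
(u - 1*(-75)) - 158*I(-11, -10) = (-303 - 1*(-75)) - 158*(-18) = (-303 + 75) + 2844 = -228 + 2844 = 2616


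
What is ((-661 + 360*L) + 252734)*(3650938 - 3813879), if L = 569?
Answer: -74449861133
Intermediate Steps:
((-661 + 360*L) + 252734)*(3650938 - 3813879) = ((-661 + 360*569) + 252734)*(3650938 - 3813879) = ((-661 + 204840) + 252734)*(-162941) = (204179 + 252734)*(-162941) = 456913*(-162941) = -74449861133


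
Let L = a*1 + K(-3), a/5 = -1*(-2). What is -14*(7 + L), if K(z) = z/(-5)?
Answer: -1232/5 ≈ -246.40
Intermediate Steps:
a = 10 (a = 5*(-1*(-2)) = 5*2 = 10)
K(z) = -z/5 (K(z) = z*(-1/5) = -z/5)
L = 53/5 (L = 10*1 - 1/5*(-3) = 10 + 3/5 = 53/5 ≈ 10.600)
-14*(7 + L) = -14*(7 + 53/5) = -14*88/5 = -1232/5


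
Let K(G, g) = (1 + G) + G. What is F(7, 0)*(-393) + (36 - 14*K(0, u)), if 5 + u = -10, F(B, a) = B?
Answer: -2729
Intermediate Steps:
u = -15 (u = -5 - 10 = -15)
K(G, g) = 1 + 2*G
F(7, 0)*(-393) + (36 - 14*K(0, u)) = 7*(-393) + (36 - 14*(1 + 2*0)) = -2751 + (36 - 14*(1 + 0)) = -2751 + (36 - 14*1) = -2751 + (36 - 14) = -2751 + 22 = -2729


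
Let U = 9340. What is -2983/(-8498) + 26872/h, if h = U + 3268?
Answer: 16622995/6696424 ≈ 2.4824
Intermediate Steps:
h = 12608 (h = 9340 + 3268 = 12608)
-2983/(-8498) + 26872/h = -2983/(-8498) + 26872/12608 = -2983*(-1/8498) + 26872*(1/12608) = 2983/8498 + 3359/1576 = 16622995/6696424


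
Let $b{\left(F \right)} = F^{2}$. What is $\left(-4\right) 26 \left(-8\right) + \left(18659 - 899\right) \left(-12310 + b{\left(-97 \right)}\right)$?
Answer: $-51520928$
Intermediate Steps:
$\left(-4\right) 26 \left(-8\right) + \left(18659 - 899\right) \left(-12310 + b{\left(-97 \right)}\right) = \left(-4\right) 26 \left(-8\right) + \left(18659 - 899\right) \left(-12310 + \left(-97\right)^{2}\right) = \left(-104\right) \left(-8\right) + 17760 \left(-12310 + 9409\right) = 832 + 17760 \left(-2901\right) = 832 - 51521760 = -51520928$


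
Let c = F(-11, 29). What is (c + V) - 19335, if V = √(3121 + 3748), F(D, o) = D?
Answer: -19346 + √6869 ≈ -19263.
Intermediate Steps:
V = √6869 ≈ 82.879
c = -11
(c + V) - 19335 = (-11 + √6869) - 19335 = -19346 + √6869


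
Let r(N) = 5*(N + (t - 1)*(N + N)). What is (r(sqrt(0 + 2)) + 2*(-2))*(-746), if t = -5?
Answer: 2984 + 41030*sqrt(2) ≈ 61009.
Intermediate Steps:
r(N) = -55*N (r(N) = 5*(N + (-5 - 1)*(N + N)) = 5*(N - 12*N) = 5*(-11*N) = -55*N)
(r(sqrt(0 + 2)) + 2*(-2))*(-746) = (-55*sqrt(0 + 2) + 2*(-2))*(-746) = (-55*sqrt(2) - 4)*(-746) = (-4 - 55*sqrt(2))*(-746) = 2984 + 41030*sqrt(2)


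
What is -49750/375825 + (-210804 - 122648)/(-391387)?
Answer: 4233923786/5883720771 ≈ 0.71960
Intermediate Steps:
-49750/375825 + (-210804 - 122648)/(-391387) = -49750*1/375825 - 333452*(-1/391387) = -1990/15033 + 333452/391387 = 4233923786/5883720771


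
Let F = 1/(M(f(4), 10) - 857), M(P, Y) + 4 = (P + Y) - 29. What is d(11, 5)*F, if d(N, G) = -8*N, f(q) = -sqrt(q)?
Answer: 44/441 ≈ 0.099773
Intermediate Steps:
M(P, Y) = -33 + P + Y (M(P, Y) = -4 + ((P + Y) - 29) = -4 + (-29 + P + Y) = -33 + P + Y)
F = -1/882 (F = 1/((-33 - sqrt(4) + 10) - 857) = 1/((-33 - 1*2 + 10) - 857) = 1/((-33 - 2 + 10) - 857) = 1/(-25 - 857) = 1/(-882) = -1/882 ≈ -0.0011338)
d(11, 5)*F = -8*11*(-1/882) = -88*(-1/882) = 44/441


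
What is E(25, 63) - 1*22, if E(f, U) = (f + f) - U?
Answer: -35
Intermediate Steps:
E(f, U) = -U + 2*f (E(f, U) = 2*f - U = -U + 2*f)
E(25, 63) - 1*22 = (-1*63 + 2*25) - 1*22 = (-63 + 50) - 22 = -13 - 22 = -35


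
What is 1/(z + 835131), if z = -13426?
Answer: 1/821705 ≈ 1.2170e-6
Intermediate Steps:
1/(z + 835131) = 1/(-13426 + 835131) = 1/821705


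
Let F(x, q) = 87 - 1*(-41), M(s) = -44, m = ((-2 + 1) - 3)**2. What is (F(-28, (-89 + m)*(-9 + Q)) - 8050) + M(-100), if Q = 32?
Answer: -7966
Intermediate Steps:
m = 16 (m = (-1 - 3)**2 = (-4)**2 = 16)
F(x, q) = 128 (F(x, q) = 87 + 41 = 128)
(F(-28, (-89 + m)*(-9 + Q)) - 8050) + M(-100) = (128 - 8050) - 44 = -7922 - 44 = -7966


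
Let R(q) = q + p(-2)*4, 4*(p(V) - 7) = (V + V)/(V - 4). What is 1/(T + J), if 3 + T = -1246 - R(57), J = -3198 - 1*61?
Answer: -3/13781 ≈ -0.00021769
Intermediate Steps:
p(V) = 7 + V/(2*(-4 + V)) (p(V) = 7 + ((V + V)/(V - 4))/4 = 7 + ((2*V)/(-4 + V))/4 = 7 + (2*V/(-4 + V))/4 = 7 + V/(2*(-4 + V)))
R(q) = 86/3 + q (R(q) = q + ((-56 + 15*(-2))/(2*(-4 - 2)))*4 = q + ((1/2)*(-56 - 30)/(-6))*4 = q + ((1/2)*(-1/6)*(-86))*4 = q + (43/6)*4 = q + 86/3 = 86/3 + q)
J = -3259 (J = -3198 - 61 = -3259)
T = -4004/3 (T = -3 + (-1246 - (86/3 + 57)) = -3 + (-1246 - 1*257/3) = -3 + (-1246 - 257/3) = -3 - 3995/3 = -4004/3 ≈ -1334.7)
1/(T + J) = 1/(-4004/3 - 3259) = 1/(-13781/3) = -3/13781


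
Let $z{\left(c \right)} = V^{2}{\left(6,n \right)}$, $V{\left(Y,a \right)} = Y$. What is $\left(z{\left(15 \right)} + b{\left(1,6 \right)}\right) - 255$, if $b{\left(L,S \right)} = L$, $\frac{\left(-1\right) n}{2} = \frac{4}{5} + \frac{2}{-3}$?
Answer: $-218$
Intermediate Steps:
$n = - \frac{4}{15}$ ($n = - 2 \left(\frac{4}{5} + \frac{2}{-3}\right) = - 2 \left(4 \cdot \frac{1}{5} + 2 \left(- \frac{1}{3}\right)\right) = - 2 \left(\frac{4}{5} - \frac{2}{3}\right) = \left(-2\right) \frac{2}{15} = - \frac{4}{15} \approx -0.26667$)
$z{\left(c \right)} = 36$ ($z{\left(c \right)} = 6^{2} = 36$)
$\left(z{\left(15 \right)} + b{\left(1,6 \right)}\right) - 255 = \left(36 + 1\right) - 255 = 37 - 255 = -218$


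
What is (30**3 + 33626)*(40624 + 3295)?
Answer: 2662633294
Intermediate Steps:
(30**3 + 33626)*(40624 + 3295) = (27000 + 33626)*43919 = 60626*43919 = 2662633294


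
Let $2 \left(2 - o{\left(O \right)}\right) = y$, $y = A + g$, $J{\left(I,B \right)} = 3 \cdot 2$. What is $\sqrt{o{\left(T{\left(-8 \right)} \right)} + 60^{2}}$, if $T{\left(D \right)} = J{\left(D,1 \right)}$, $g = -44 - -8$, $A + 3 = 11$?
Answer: $4 \sqrt{226} \approx 60.133$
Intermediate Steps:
$A = 8$ ($A = -3 + 11 = 8$)
$g = -36$ ($g = -44 + 8 = -36$)
$J{\left(I,B \right)} = 6$
$T{\left(D \right)} = 6$
$y = -28$ ($y = 8 - 36 = -28$)
$o{\left(O \right)} = 16$ ($o{\left(O \right)} = 2 - -14 = 2 + 14 = 16$)
$\sqrt{o{\left(T{\left(-8 \right)} \right)} + 60^{2}} = \sqrt{16 + 60^{2}} = \sqrt{16 + 3600} = \sqrt{3616} = 4 \sqrt{226}$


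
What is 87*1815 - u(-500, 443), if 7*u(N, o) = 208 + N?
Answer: 1105627/7 ≈ 1.5795e+5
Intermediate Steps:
u(N, o) = 208/7 + N/7 (u(N, o) = (208 + N)/7 = 208/7 + N/7)
87*1815 - u(-500, 443) = 87*1815 - (208/7 + (1/7)*(-500)) = 157905 - (208/7 - 500/7) = 157905 - 1*(-292/7) = 157905 + 292/7 = 1105627/7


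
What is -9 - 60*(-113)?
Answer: 6771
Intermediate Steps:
-9 - 60*(-113) = -9 + 6780 = 6771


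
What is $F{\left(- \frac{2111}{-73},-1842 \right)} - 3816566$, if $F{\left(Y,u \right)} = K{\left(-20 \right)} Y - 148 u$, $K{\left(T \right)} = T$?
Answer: $- \frac{258750570}{73} \approx -3.5445 \cdot 10^{6}$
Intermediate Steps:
$F{\left(Y,u \right)} = - 148 u - 20 Y$ ($F{\left(Y,u \right)} = - 20 Y - 148 u = - 148 u - 20 Y$)
$F{\left(- \frac{2111}{-73},-1842 \right)} - 3816566 = \left(\left(-148\right) \left(-1842\right) - 20 \left(- \frac{2111}{-73}\right)\right) - 3816566 = \left(272616 - 20 \left(\left(-2111\right) \left(- \frac{1}{73}\right)\right)\right) - 3816566 = \left(272616 - \frac{42220}{73}\right) - 3816566 = \frac{19858748}{73} - 3816566 = - \frac{258750570}{73}$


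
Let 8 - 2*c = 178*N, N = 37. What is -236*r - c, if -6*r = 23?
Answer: 12581/3 ≈ 4193.7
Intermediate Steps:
r = -23/6 (r = -⅙*23 = -23/6 ≈ -3.8333)
c = -3289 (c = 4 - 89*37 = 4 - ½*6586 = 4 - 3293 = -3289)
-236*r - c = -236*(-23/6) - 1*(-3289) = 2714/3 + 3289 = 12581/3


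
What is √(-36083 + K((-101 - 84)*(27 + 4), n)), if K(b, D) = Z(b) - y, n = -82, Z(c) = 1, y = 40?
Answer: I*√36122 ≈ 190.06*I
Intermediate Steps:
K(b, D) = -39 (K(b, D) = 1 - 1*40 = 1 - 40 = -39)
√(-36083 + K((-101 - 84)*(27 + 4), n)) = √(-36083 - 39) = √(-36122) = I*√36122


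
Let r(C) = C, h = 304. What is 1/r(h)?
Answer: 1/304 ≈ 0.0032895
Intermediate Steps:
1/r(h) = 1/304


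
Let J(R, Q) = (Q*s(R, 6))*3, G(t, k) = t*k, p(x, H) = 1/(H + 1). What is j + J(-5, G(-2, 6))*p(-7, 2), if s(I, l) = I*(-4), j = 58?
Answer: -182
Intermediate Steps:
s(I, l) = -4*I
p(x, H) = 1/(1 + H)
G(t, k) = k*t
J(R, Q) = -12*Q*R (J(R, Q) = (Q*(-4*R))*3 = -4*Q*R*3 = -12*Q*R)
j + J(-5, G(-2, 6))*p(-7, 2) = 58 + (-12*6*(-2)*(-5))/(1 + 2) = 58 - 12*(-12)*(-5)/3 = 58 - 720*⅓ = 58 - 240 = -182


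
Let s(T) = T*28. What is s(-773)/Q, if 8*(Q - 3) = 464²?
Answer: -3092/3845 ≈ -0.80416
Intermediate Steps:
Q = 26915 (Q = 3 + (⅛)*464² = 3 + (⅛)*215296 = 3 + 26912 = 26915)
s(T) = 28*T
s(-773)/Q = (28*(-773))/26915 = -21644*1/26915 = -3092/3845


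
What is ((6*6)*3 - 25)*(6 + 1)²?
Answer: 4067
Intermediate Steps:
((6*6)*3 - 25)*(6 + 1)² = (36*3 - 25)*7² = (108 - 25)*49 = 83*49 = 4067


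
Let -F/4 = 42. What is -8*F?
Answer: 1344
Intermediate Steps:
F = -168 (F = -4*42 = -168)
-8*F = -8*(-168) = 1344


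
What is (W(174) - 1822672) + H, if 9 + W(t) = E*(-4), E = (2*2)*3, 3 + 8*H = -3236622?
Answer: -17818457/8 ≈ -2.2273e+6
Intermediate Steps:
H = -3236625/8 (H = -3/8 + (1/8)*(-3236622) = -3/8 - 1618311/4 = -3236625/8 ≈ -4.0458e+5)
E = 12 (E = 4*3 = 12)
W(t) = -57 (W(t) = -9 + 12*(-4) = -9 - 48 = -57)
(W(174) - 1822672) + H = (-57 - 1822672) - 3236625/8 = -1822729 - 3236625/8 = -17818457/8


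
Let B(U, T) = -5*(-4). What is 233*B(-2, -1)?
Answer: 4660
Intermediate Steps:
B(U, T) = 20
233*B(-2, -1) = 233*20 = 4660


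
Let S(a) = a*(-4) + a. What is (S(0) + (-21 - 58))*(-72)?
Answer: 5688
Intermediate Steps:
S(a) = -3*a (S(a) = -4*a + a = -3*a)
(S(0) + (-21 - 58))*(-72) = (-3*0 + (-21 - 58))*(-72) = (0 - 79)*(-72) = -79*(-72) = 5688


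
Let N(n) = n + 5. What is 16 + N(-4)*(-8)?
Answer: 8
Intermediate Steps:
N(n) = 5 + n
16 + N(-4)*(-8) = 16 + (5 - 4)*(-8) = 16 + 1*(-8) = 16 - 8 = 8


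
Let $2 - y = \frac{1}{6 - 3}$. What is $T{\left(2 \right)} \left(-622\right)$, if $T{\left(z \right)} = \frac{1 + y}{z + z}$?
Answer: $- \frac{1244}{3} \approx -414.67$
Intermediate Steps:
$y = \frac{5}{3}$ ($y = 2 - \frac{1}{6 - 3} = 2 - \frac{1}{3} = \frac{5}{3} \approx 1.6667$)
$T{\left(z \right)} = \frac{4}{3 z}$ ($T{\left(z \right)} = \frac{1 + \frac{5}{3}}{z + z} = \frac{8}{3 \cdot 2 z} = \frac{8 \frac{1}{2 z}}{3} = \frac{4}{3 z}$)
$T{\left(2 \right)} \left(-622\right) = \frac{4}{3 \cdot 2} \left(-622\right) = \frac{4}{3} \cdot \frac{1}{2} \left(-622\right) = \frac{2}{3} \left(-622\right) = - \frac{1244}{3}$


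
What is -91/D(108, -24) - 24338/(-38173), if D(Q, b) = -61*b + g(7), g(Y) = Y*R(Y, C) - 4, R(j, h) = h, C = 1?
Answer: 32230103/55999791 ≈ 0.57554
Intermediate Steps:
g(Y) = -4 + Y (g(Y) = Y*1 - 4 = Y - 4 = -4 + Y)
D(Q, b) = 3 - 61*b (D(Q, b) = -61*b + (-4 + 7) = -61*b + 3 = 3 - 61*b)
-91/D(108, -24) - 24338/(-38173) = -91/(3 - 61*(-24)) - 24338/(-38173) = -91/(3 + 1464) - 24338*(-1/38173) = -91/1467 + 24338/38173 = 32230103/55999791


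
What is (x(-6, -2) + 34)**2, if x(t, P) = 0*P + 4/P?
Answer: 1024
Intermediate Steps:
x(t, P) = 4/P (x(t, P) = 0 + 4/P = 4/P)
(x(-6, -2) + 34)**2 = (4/(-2) + 34)**2 = (4*(-1/2) + 34)**2 = (-2 + 34)**2 = 32**2 = 1024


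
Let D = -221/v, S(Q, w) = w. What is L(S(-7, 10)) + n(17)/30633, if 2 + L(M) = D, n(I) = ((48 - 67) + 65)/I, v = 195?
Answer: -2719453/867935 ≈ -3.1332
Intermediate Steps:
n(I) = 46/I (n(I) = (-19 + 65)/I = 46/I)
D = -17/15 (D = -221/195 = -221*1/195 = -17/15 ≈ -1.1333)
L(M) = -47/15 (L(M) = -2 - 17/15 = -47/15)
L(S(-7, 10)) + n(17)/30633 = -47/15 + (46/17)/30633 = -47/15 + (46*(1/17))*(1/30633) = -47/15 + (46/17)*(1/30633) = -47/15 + 46/520761 = -2719453/867935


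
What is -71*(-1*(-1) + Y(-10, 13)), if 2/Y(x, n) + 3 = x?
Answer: -781/13 ≈ -60.077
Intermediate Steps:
Y(x, n) = 2/(-3 + x)
-71*(-1*(-1) + Y(-10, 13)) = -71*(-1*(-1) + 2/(-3 - 10)) = -71*(1 + 2/(-13)) = -71*(1 + 2*(-1/13)) = -71*(1 - 2/13) = -71*11/13 = -781/13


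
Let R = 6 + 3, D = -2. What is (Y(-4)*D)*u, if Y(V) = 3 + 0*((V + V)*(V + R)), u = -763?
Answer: 4578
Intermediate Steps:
R = 9
Y(V) = 3 (Y(V) = 3 + 0*((V + V)*(V + 9)) = 3 + 0*((2*V)*(9 + V)) = 3 + 0*(2*V*(9 + V)) = 3 + 0 = 3)
(Y(-4)*D)*u = (3*(-2))*(-763) = -6*(-763) = 4578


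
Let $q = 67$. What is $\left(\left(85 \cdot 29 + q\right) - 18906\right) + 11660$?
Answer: $-4714$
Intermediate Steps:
$\left(\left(85 \cdot 29 + q\right) - 18906\right) + 11660 = \left(\left(85 \cdot 29 + 67\right) - 18906\right) + 11660 = \left(\left(2465 + 67\right) - 18906\right) + 11660 = \left(2532 - 18906\right) + 11660 = -16374 + 11660 = -4714$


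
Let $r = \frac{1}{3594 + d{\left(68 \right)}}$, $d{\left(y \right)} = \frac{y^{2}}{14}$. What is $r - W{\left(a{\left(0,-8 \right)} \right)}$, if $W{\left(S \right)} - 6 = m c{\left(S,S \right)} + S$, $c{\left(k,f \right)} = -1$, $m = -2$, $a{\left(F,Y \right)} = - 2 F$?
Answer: $- \frac{219753}{27470} \approx -7.9997$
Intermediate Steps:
$d{\left(y \right)} = \frac{y^{2}}{14}$ ($d{\left(y \right)} = y^{2} \cdot \frac{1}{14} = \frac{y^{2}}{14}$)
$r = \frac{7}{27470}$ ($r = \frac{1}{3594 + \frac{68^{2}}{14}} = \frac{1}{3594 + \frac{1}{14} \cdot 4624} = \frac{1}{3594 + \frac{2312}{7}} = \frac{1}{\frac{27470}{7}} = \frac{7}{27470} \approx 0.00025482$)
$W{\left(S \right)} = 8 + S$ ($W{\left(S \right)} = 6 + \left(\left(-2\right) \left(-1\right) + S\right) = 6 + \left(2 + S\right) = 8 + S$)
$r - W{\left(a{\left(0,-8 \right)} \right)} = \frac{7}{27470} - \left(8 - 0\right) = \frac{7}{27470} - \left(8 + 0\right) = \frac{7}{27470} - 8 = - \frac{219753}{27470}$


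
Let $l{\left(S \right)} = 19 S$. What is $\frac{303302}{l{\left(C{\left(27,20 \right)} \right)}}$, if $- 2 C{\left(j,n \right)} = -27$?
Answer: $\frac{606604}{513} \approx 1182.5$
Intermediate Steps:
$C{\left(j,n \right)} = \frac{27}{2}$ ($C{\left(j,n \right)} = \left(- \frac{1}{2}\right) \left(-27\right) = \frac{27}{2}$)
$\frac{303302}{l{\left(C{\left(27,20 \right)} \right)}} = \frac{303302}{19 \cdot \frac{27}{2}} = \frac{303302}{\frac{513}{2}} = 303302 \cdot \frac{2}{513} = \frac{606604}{513}$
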